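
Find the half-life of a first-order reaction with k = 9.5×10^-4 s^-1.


t½ = ln2/k = 0.693147/(9.5×10^-4 s^-1)
= 729.6 s

729.6 s


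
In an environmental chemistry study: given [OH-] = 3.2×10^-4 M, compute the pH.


pOH = -log10([OH-]) = -log10(3.2×10^-4)
= 4 - log10(3.2) = 3.49
pH = 14 - pOH = 14 - 3.49 = 10.51

10.51


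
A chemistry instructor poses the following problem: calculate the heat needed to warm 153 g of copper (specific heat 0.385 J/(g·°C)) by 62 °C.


q = mcΔT = 153 × 0.385 × 62
= 3652.11 J

3652.11 J


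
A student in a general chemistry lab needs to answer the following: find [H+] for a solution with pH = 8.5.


[H+] = 10^(-pH) = 10^(-8.5)
= 3.16×10^-9 M

3.16×10^-9 M


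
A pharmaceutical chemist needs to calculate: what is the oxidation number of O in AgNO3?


O is usually -2
Oxidation number: -2

-2


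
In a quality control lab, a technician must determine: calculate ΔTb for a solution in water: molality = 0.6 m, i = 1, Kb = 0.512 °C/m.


ΔTb = Kb × m × i
= 0.512 × 0.6 × 1
= 0.3072 °C

0.3072 °C


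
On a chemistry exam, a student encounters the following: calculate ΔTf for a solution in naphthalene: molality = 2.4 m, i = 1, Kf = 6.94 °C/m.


ΔTf = Kf × m × i
= 6.94 × 2.4 × 1
= 16.656 °C

16.656 °C


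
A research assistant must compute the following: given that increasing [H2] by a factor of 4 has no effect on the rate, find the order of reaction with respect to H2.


rate ∝ [H2]^n
rate ∝ [H2]^0
Order in H2: 0

0


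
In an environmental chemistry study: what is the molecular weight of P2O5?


M(P2O5) = 2×30.97 + 5×16.0
= 61.94 + 80.0
= 141.94 g/mol

141.94 g/mol


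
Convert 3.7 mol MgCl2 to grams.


M(MgCl2) = 95.21 g/mol
mass = n × M = 3.7 × 95.21 = 352.28 g

352.28 g


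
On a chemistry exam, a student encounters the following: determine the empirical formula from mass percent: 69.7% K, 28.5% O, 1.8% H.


Assume 100 g sample. Moles of each element:
  K: 69.7/39.1 = 1.783 mol
  O: 28.5/16.0 = 1.781 mol
  H: 1.8/1.008 = 1.786 mol
Divide by smallest (1.781):
  K: 1.783/1.781 = 1.0
  O: 1.781/1.781 = 1.0
  H: 1.786/1.781 = 1.0
Empirical formula: KOH

KOH


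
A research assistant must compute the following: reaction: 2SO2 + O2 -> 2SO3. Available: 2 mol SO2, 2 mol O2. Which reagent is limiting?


Mole ratio available / coefficient:
  SO2: 2/2 = 1.000
  O2: 2/1 = 2.000
Smaller ratio is limiting.

SO2


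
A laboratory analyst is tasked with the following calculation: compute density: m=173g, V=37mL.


ρ = mass/volume
= 173/37
= 4.676 g/mL

4.676 g/mL


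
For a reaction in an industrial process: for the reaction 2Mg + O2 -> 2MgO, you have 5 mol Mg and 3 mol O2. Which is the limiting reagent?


Mole ratio available / coefficient:
  Mg: 5/2 = 2.500
  O2: 3/1 = 3.000
Smaller ratio is limiting.

Mg


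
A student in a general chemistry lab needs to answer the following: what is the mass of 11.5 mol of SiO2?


M(SiO2) = 60.09 g/mol
mass = n × M = 11.5 × 60.09 = 691.04 g

691.04 g


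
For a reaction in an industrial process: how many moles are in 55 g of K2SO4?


M(K2SO4) = 174.27 g/mol
n = mass/M = 55/174.27 = 0.3156 mol

0.3156 mol


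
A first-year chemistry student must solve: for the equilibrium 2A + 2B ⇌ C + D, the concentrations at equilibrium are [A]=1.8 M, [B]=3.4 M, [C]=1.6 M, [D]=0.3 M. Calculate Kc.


Kc = [C][D]/([A]^2[B]^2)
= (1.6^1 × 0.3^1)/(1.8^2 × 3.4^2)
= 0.48/37.4544
= 0.01282

0.01282


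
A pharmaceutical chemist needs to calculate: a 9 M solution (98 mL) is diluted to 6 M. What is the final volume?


C1V1 = C2V2
9 × 98 = 6 × V2
V2 = 882/6 = 147.0 mL

147.0 mL


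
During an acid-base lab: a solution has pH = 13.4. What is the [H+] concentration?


[H+] = 10^(-pH) = 10^(-13.4)
= 3.98×10^-14 M

3.98×10^-14 M


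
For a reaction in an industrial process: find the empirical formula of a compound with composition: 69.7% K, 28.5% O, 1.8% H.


Assume 100 g sample. Moles of each element:
  K: 69.7/39.1 = 1.783 mol
  O: 28.5/16.0 = 1.781 mol
  H: 1.8/1.008 = 1.786 mol
Divide by smallest (1.781):
  K: 1.783/1.781 = 1.0
  O: 1.781/1.781 = 1.0
  H: 1.786/1.781 = 1.0
Empirical formula: KOH

KOH


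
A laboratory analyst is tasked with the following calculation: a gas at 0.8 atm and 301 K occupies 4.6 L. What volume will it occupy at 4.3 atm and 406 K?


P1V1/T1 = P2V2/T2
V2 = P1V1T2/(T1P2)
= 0.8×4.6×406/(301×4.3)
= 1.154 L

1.154 L


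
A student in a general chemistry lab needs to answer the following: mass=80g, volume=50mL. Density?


ρ = mass/volume
= 80/50
= 1.6 g/mL

1.6 g/mL


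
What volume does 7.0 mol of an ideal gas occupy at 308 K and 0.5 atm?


PV = nRT  (R = 0.08206 L·atm/(mol·K))
V = nRT/P = 7.0×0.08206×308/0.5
= 353.843 L

353.843 L


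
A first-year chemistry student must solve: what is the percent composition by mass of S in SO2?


M(SO2) = 1×32.07 + 2×16.0 = 64.07 g/mol
Mass of S = 1 × 32.07 = 32.07 g/mol
% S = 32.07/64.07 × 100 = 50.05%

50.05%


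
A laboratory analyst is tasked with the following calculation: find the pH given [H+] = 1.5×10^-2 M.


pH = -log10([H+]) = -log10(1.5×10^-2)
= 2 - log10(1.5)
= 2 - 0.18
= 1.82

1.82


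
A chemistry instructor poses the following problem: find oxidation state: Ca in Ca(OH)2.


Group 2 metal: +2
Oxidation number: +2

+2


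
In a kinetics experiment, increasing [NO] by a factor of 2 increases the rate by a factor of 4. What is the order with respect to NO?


rate ∝ [NO]^n
2^n = 4 → n = 2
Order in NO: 2

2


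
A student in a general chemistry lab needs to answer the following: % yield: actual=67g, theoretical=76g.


% yield = actual/theoretical × 100
= 67/76 × 100
= 88.16%

88.16%


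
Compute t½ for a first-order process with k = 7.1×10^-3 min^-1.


t½ = ln2/k = 0.693147/(7.1×10^-3 min^-1)
= 97.63 min

97.63 min


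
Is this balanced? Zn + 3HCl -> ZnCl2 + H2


Equation: Zn + 3HCl -> ZnCl2 + H2
Check atoms: Cl: 3≠2, H: 3≠2, Zn: 1=1
Not balanced

No, not balanced


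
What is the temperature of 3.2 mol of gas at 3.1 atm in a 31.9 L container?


PV = nRT  (R = 0.08206 L·atm/(mol·K))
T = PV/(nR) = 3.1×31.9/(3.2×0.08206)
= 98.89/0.262592
= 376.59 K

376.59 K


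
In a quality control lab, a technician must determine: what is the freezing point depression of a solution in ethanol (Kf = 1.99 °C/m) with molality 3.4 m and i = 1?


ΔTf = Kf × m × i
= 1.99 × 3.4 × 1
= 6.766 °C

6.766 °C


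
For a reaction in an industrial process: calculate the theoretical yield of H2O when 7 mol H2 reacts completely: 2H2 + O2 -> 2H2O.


Mole ratio H2O:H2 = 2:2
n(H2O) = 7 × 2/2 = 7.000 mol
mass = 7.000 × 18.02 = 126.14 g

126.14 g


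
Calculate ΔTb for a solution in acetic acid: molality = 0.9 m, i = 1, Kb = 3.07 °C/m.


ΔTb = Kb × m × i
= 3.07 × 0.9 × 1
= 2.763 °C

2.763 °C


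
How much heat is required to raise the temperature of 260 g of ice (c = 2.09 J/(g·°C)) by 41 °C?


q = mcΔT = 260 × 2.09 × 41
= 22279.40 J

22279.40 J


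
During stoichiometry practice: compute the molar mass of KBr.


M(KBr) = 1×39.1 + 1×79.9
= 39.1 + 79.9
= 119.0 g/mol

119.0 g/mol


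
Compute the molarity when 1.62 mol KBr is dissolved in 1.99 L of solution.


M = n/V = 1.62/1.99 = 0.814 mol/L

0.814 M


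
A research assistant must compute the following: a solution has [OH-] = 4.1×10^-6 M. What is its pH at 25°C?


pOH = -log10([OH-]) = -log10(4.1×10^-6)
= 6 - log10(4.1) = 5.39
pH = 14 - pOH = 14 - 5.39 = 8.61

8.61


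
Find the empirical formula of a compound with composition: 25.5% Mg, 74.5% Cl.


Assume 100 g sample. Moles of each element:
  Mg: 25.5/24.31 = 1.049 mol
  Cl: 74.5/35.45 = 2.102 mol
Divide by smallest (1.049):
  Mg: 1.049/1.049 = 1.0
  Cl: 2.102/1.049 = 2.0
Empirical formula: MgCl2

MgCl2


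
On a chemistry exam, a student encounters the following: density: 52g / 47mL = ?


ρ = mass/volume
= 52/47
= 1.106 g/mL

1.106 g/mL


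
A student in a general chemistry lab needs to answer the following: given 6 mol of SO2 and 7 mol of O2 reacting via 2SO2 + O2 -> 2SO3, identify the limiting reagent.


Mole ratio available / coefficient:
  SO2: 6/2 = 3.000
  O2: 7/1 = 7.000
Smaller ratio is limiting.

SO2


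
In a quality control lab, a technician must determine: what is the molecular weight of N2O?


M(N2O) = 2×14.01 + 1×16.0
= 28.02 + 16.0
= 44.02 g/mol

44.02 g/mol


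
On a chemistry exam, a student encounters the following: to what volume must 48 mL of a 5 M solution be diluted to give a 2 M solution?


C1V1 = C2V2
5 × 48 = 2 × V2
V2 = 240/2 = 120.0 mL

120.0 mL


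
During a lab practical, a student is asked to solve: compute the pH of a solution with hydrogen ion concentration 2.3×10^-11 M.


pH = -log10([H+]) = -log10(2.3×10^-11)
= 11 - log10(2.3)
= 11 - 0.36
= 10.64

10.64


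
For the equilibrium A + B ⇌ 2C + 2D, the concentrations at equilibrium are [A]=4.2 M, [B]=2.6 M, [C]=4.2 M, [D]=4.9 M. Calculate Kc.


Kc = [C]^2[D]^2/([A][B])
= (4.2^2 × 4.9^2)/(4.2^1 × 2.6^1)
= 423.5364/10.92
= 38.79

38.79


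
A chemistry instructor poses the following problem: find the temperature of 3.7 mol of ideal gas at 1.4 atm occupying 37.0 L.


PV = nRT  (R = 0.08206 L·atm/(mol·K))
T = PV/(nR) = 1.4×37.0/(3.7×0.08206)
= 51.80/0.303622
= 170.61 K

170.61 K


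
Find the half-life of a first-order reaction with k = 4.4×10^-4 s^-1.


t½ = ln2/k = 0.693147/(4.4×10^-4 s^-1)
= 1575 s

1575 s


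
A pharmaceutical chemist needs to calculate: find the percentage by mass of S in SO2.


M(SO2) = 1×32.07 + 2×16.0 = 64.07 g/mol
Mass of S = 1 × 32.07 = 32.07 g/mol
% S = 32.07/64.07 × 100 = 50.05%

50.05%


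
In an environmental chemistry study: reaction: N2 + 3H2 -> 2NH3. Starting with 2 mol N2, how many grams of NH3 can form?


Mole ratio NH3:N2 = 2:1
n(NH3) = 2 × 2/1 = 4.000 mol
mass = 4.000 × 17.03 = 68.12 g

68.12 g


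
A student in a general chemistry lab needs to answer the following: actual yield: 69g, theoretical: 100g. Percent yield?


% yield = actual/theoretical × 100
= 69/100 × 100
= 69.0%

69.0%


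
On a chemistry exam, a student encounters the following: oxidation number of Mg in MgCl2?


Group 2 metal: +2
Oxidation number: +2

+2


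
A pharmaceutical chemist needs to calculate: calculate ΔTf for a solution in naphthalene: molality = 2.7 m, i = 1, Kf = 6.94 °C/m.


ΔTf = Kf × m × i
= 6.94 × 2.7 × 1
= 18.738 °C

18.738 °C


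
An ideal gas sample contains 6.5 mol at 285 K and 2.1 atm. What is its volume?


PV = nRT  (R = 0.08206 L·atm/(mol·K))
V = nRT/P = 6.5×0.08206×285/2.1
= 72.389 L

72.389 L


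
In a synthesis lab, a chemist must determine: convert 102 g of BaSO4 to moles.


M(BaSO4) = 233.4 g/mol
n = mass/M = 102/233.4 = 0.437 mol

0.437 mol


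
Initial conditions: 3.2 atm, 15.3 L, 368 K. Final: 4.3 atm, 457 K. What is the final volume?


P1V1/T1 = P2V2/T2
V2 = P1V1T2/(T1P2)
= 3.2×15.3×457/(368×4.3)
= 14.14 L

14.14 L


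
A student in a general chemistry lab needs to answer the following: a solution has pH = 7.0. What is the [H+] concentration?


[H+] = 10^(-pH) = 10^(-7.0)
= 1.0×10^-7 M

1.0×10^-7 M


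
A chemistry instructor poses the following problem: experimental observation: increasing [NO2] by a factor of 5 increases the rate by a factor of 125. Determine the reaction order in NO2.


rate ∝ [NO2]^n
5^n = 125 → n = 3
Order in NO2: 3

3


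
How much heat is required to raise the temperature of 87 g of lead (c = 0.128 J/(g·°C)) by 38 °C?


q = mcΔT = 87 × 0.128 × 38
= 423.17 J

423.17 J


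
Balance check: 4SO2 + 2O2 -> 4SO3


Equation: 4SO2 + 2O2 -> 4SO3
Check atoms: O: 12=12, S: 4=4
Balanced

Yes, balanced


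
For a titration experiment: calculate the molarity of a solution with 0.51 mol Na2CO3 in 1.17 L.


M = n/V = 0.51/1.17 = 0.436 mol/L

0.436 M


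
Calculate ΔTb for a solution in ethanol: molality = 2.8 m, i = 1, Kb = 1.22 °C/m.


ΔTb = Kb × m × i
= 1.22 × 2.8 × 1
= 3.416 °C

3.416 °C


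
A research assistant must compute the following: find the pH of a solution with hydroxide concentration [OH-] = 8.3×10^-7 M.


pOH = -log10([OH-]) = -log10(8.3×10^-7)
= 7 - log10(8.3) = 6.08
pH = 14 - pOH = 14 - 6.08 = 7.92

7.92


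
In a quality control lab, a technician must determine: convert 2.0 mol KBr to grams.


M(KBr) = 119.0 g/mol
mass = n × M = 2.0 × 119.0 = 238.00 g

238.00 g


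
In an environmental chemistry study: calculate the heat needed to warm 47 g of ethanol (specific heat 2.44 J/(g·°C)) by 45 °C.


q = mcΔT = 47 × 2.44 × 45
= 5160.60 J

5160.60 J


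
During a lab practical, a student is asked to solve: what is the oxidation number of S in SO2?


x + 2(-2) = 0, so x = +4
Oxidation number: +4

+4


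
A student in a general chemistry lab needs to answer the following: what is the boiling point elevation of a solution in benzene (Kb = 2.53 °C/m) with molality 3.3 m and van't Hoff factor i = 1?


ΔTb = Kb × m × i
= 2.53 × 3.3 × 1
= 8.349 °C

8.349 °C


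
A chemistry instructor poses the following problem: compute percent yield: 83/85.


% yield = actual/theoretical × 100
= 83/85 × 100
= 97.65%

97.65%


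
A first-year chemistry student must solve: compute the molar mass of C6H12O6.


M(C6H12O6) = 6×12.01 + 12×1.008 + 6×16.0
= 72.06 + 12.1 + 96.0
= 180.16 g/mol

180.16 g/mol


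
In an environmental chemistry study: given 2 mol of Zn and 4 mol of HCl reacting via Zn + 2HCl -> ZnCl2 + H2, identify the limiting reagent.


Mole ratio available / coefficient:
  Zn: 2/1 = 2.000
  HCl: 4/2 = 2.000
Smaller ratio is limiting.

neither (stoichiometric); Zn and HCl are fully consumed


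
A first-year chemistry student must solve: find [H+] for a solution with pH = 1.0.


[H+] = 10^(-pH) = 10^(-1.0)
= 1.0×10^-1 M

1.0×10^-1 M


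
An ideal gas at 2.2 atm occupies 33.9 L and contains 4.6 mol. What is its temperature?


PV = nRT  (R = 0.08206 L·atm/(mol·K))
T = PV/(nR) = 2.2×33.9/(4.6×0.08206)
= 74.58/0.377476
= 197.58 K

197.58 K


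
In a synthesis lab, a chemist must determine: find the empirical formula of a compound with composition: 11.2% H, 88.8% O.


Assume 100 g sample. Moles of each element:
  H: 11.2/1.008 = 11.111 mol
  O: 88.8/16.0 = 5.55 mol
Divide by smallest (5.55):
  H: 11.111/5.55 = 2.0
  O: 5.55/5.55 = 1.0
Empirical formula: H2O

H2O


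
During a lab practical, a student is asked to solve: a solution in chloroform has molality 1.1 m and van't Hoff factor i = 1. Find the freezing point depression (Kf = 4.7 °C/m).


ΔTf = Kf × m × i
= 4.7 × 1.1 × 1
= 5.17 °C

5.17 °C


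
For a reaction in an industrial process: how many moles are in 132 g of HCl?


M(HCl) = 36.46 g/mol
n = mass/M = 132/36.46 = 3.6204 mol

3.6204 mol


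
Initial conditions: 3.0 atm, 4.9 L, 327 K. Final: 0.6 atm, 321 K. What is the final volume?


P1V1/T1 = P2V2/T2
V2 = P1V1T2/(T1P2)
= 3.0×4.9×321/(327×0.6)
= 24.05 L

24.05 L


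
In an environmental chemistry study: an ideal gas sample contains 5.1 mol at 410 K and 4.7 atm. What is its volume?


PV = nRT  (R = 0.08206 L·atm/(mol·K))
V = nRT/P = 5.1×0.08206×410/4.7
= 36.508 L

36.508 L


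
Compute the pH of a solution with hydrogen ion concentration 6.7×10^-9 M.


pH = -log10([H+]) = -log10(6.7×10^-9)
= 9 - log10(6.7)
= 9 - 0.83
= 8.17

8.17


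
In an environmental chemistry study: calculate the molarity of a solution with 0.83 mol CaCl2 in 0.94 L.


M = n/V = 0.83/0.94 = 0.883 mol/L

0.883 M


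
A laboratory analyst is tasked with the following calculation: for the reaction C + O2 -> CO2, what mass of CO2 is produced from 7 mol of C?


Mole ratio CO2:C = 1:1
n(CO2) = 7 × 1/1 = 7.000 mol
mass = 7.000 × 44.01 = 308.07 g

308.07 g


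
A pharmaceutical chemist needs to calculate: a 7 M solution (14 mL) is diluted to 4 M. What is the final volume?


C1V1 = C2V2
7 × 14 = 4 × V2
V2 = 98/4 = 24.5 mL

24.5 mL


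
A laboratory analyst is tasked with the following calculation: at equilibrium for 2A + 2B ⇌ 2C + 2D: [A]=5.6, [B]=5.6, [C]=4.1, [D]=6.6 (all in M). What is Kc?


Kc = [C]^2[D]^2/([A]^2[B]^2)
= (4.1^2 × 6.6^2)/(5.6^2 × 5.6^2)
= 732.2436/983.4496
= 0.7446

0.7446


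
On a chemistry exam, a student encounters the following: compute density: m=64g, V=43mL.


ρ = mass/volume
= 64/43
= 1.488 g/mL

1.488 g/mL


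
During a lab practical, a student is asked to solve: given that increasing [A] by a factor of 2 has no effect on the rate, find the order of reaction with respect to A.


rate ∝ [A]^n
rate ∝ [A]^0
Order in A: 0

0


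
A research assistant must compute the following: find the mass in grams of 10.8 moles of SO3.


M(SO3) = 80.07 g/mol
mass = n × M = 10.8 × 80.07 = 864.76 g

864.76 g


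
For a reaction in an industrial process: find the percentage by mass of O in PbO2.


M(PbO2) = 1×207.2 + 2×16.0 = 239.20 g/mol
Mass of O = 2 × 16.0 = 32.00 g/mol
% O = 32.00/239.20 × 100 = 13.38%

13.38%


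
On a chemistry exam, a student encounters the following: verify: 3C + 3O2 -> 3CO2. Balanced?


Equation: 3C + 3O2 -> 3CO2
Check atoms: C: 3=3, O: 6=6
Balanced

Yes, balanced


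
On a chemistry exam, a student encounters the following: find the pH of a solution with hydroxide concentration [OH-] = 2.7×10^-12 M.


pOH = -log10([OH-]) = -log10(2.7×10^-12)
= 12 - log10(2.7) = 11.57
pH = 14 - pOH = 14 - 11.57 = 2.43

2.43


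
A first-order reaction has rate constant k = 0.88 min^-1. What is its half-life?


t½ = ln2/k = 0.693147/(0.88 min^-1)
= 0.7877 min

0.7877 min


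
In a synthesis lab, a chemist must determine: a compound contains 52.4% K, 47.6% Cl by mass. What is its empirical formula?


Assume 100 g sample. Moles of each element:
  K: 52.4/39.1 = 1.34 mol
  Cl: 47.6/35.45 = 1.343 mol
Divide by smallest (1.34):
  K: 1.34/1.34 = 1.0
  Cl: 1.343/1.34 = 1.0
Empirical formula: KCl

KCl


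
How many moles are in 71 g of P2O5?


M(P2O5) = 141.94 g/mol
n = mass/M = 71/141.94 = 0.5002 mol

0.5002 mol


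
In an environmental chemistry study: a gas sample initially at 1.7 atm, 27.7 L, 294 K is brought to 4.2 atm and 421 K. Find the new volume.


P1V1/T1 = P2V2/T2
V2 = P1V1T2/(T1P2)
= 1.7×27.7×421/(294×4.2)
= 16.055 L

16.055 L


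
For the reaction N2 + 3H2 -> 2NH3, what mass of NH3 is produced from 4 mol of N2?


Mole ratio NH3:N2 = 2:1
n(NH3) = 4 × 2/1 = 8.000 mol
mass = 8.000 × 17.03 = 136.24 g

136.24 g


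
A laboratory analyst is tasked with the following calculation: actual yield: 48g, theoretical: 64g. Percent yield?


% yield = actual/theoretical × 100
= 48/64 × 100
= 75.0%

75.0%


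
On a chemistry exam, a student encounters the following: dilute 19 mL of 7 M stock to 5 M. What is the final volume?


C1V1 = C2V2
7 × 19 = 5 × V2
V2 = 133/5 = 26.6 mL

26.6 mL


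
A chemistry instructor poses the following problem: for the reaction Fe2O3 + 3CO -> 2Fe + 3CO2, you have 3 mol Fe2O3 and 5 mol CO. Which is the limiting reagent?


Mole ratio available / coefficient:
  Fe2O3: 3/1 = 3.000
  CO: 5/3 = 1.667
Smaller ratio is limiting.

CO


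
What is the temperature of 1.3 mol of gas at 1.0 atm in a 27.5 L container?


PV = nRT  (R = 0.08206 L·atm/(mol·K))
T = PV/(nR) = 1.0×27.5/(1.3×0.08206)
= 27.50/0.106678
= 257.79 K

257.79 K


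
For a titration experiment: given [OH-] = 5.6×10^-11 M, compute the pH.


pOH = -log10([OH-]) = -log10(5.6×10^-11)
= 11 - log10(5.6) = 10.25
pH = 14 - pOH = 14 - 10.25 = 3.75

3.75


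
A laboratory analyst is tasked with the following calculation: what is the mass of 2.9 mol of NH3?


M(NH3) = 17.03 g/mol
mass = n × M = 2.9 × 17.03 = 49.39 g

49.39 g


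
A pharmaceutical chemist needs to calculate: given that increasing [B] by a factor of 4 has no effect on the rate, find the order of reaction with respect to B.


rate ∝ [B]^n
rate ∝ [B]^0
Order in B: 0

0


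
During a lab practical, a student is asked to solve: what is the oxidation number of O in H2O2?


Peroxide: O is -1
Oxidation number: -1

-1


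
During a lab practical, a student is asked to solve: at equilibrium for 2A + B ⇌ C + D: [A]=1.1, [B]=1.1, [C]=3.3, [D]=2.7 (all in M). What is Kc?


Kc = [C][D]/([A]^2[B])
= (3.3^1 × 2.7^1)/(1.1^2 × 1.1^1)
= 8.91/1.331
= 6.694

6.694


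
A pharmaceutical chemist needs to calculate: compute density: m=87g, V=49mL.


ρ = mass/volume
= 87/49
= 1.776 g/mL

1.776 g/mL


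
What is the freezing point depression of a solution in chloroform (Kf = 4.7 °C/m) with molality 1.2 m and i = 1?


ΔTf = Kf × m × i
= 4.7 × 1.2 × 1
= 5.64 °C

5.64 °C


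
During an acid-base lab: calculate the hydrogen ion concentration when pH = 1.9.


[H+] = 10^(-pH) = 10^(-1.9)
= 1.26×10^-2 M

1.26×10^-2 M


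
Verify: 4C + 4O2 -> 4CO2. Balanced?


Equation: 4C + 4O2 -> 4CO2
Check atoms: C: 4=4, O: 8=8
Balanced

Yes, balanced


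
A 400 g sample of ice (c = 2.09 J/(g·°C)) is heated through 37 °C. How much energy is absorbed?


q = mcΔT = 400 × 2.09 × 37
= 30932.00 J

30932.00 J


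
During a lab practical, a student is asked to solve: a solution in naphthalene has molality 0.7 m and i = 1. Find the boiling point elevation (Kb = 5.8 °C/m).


ΔTb = Kb × m × i
= 5.8 × 0.7 × 1
= 4.06 °C

4.06 °C


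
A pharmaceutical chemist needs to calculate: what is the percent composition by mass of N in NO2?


M(NO2) = 1×14.01 + 2×16.0 = 46.01 g/mol
Mass of N = 1 × 14.01 = 14.01 g/mol
% N = 14.01/46.01 × 100 = 30.45%

30.45%


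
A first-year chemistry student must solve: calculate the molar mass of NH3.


M(NH3) = 1×14.01 + 3×1.008
= 14.01 + 3.02
= 17.03 g/mol

17.03 g/mol


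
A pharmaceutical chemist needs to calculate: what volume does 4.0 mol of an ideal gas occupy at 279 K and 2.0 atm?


PV = nRT  (R = 0.08206 L·atm/(mol·K))
V = nRT/P = 4.0×0.08206×279/2.0
= 45.789 L

45.789 L


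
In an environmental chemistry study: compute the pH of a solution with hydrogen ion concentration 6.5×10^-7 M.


pH = -log10([H+]) = -log10(6.5×10^-7)
= 7 - log10(6.5)
= 7 - 0.81
= 6.19

6.19


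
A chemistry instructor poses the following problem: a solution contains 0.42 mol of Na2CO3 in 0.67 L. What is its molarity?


M = n/V = 0.42/0.67 = 0.627 mol/L

0.627 M


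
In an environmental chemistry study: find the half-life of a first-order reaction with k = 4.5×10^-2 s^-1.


t½ = ln2/k = 0.693147/(4.5×10^-2 s^-1)
= 15.40 s

15.40 s


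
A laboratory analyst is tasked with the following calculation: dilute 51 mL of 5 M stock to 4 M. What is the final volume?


C1V1 = C2V2
5 × 51 = 4 × V2
V2 = 255/4 = 63.75 mL

63.75 mL


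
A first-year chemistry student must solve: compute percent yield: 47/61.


% yield = actual/theoretical × 100
= 47/61 × 100
= 77.05%

77.05%


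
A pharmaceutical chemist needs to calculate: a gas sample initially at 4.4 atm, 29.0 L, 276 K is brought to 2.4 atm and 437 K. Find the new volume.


P1V1/T1 = P2V2/T2
V2 = P1V1T2/(T1P2)
= 4.4×29.0×437/(276×2.4)
= 84.181 L

84.181 L


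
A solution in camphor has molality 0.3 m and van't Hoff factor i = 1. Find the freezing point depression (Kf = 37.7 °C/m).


ΔTf = Kf × m × i
= 37.7 × 0.3 × 1
= 11.31 °C

11.31 °C


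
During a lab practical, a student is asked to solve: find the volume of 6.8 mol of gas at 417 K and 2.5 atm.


PV = nRT  (R = 0.08206 L·atm/(mol·K))
V = nRT/P = 6.8×0.08206×417/2.5
= 93.076 L

93.076 L


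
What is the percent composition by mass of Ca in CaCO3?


M(CaCO3) = 1×40.08 + 1×12.01 + 3×16.0 = 100.09 g/mol
Mass of Ca = 1 × 40.08 = 40.08 g/mol
% Ca = 40.08/100.09 × 100 = 40.04%

40.04%


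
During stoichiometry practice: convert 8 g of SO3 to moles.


M(SO3) = 80.07 g/mol
n = mass/M = 8/80.07 = 0.0999 mol

0.0999 mol


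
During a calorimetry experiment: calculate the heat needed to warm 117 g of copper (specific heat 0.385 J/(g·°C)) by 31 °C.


q = mcΔT = 117 × 0.385 × 31
= 1396.40 J

1396.40 J


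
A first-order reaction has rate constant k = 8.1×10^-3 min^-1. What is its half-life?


t½ = ln2/k = 0.693147/(8.1×10^-3 min^-1)
= 85.57 min

85.57 min


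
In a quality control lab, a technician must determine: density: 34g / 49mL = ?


ρ = mass/volume
= 34/49
= 0.694 g/mL

0.694 g/mL


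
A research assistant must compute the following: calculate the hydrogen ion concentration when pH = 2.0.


[H+] = 10^(-pH) = 10^(-2.0)
= 1.0×10^-2 M

1.0×10^-2 M


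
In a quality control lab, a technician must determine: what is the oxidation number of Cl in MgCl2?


halide: -1
Oxidation number: -1

-1


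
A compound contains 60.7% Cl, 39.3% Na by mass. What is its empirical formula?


Assume 100 g sample. Moles of each element:
  Cl: 60.7/35.45 = 1.712 mol
  Na: 39.3/22.99 = 1.709 mol
Divide by smallest (1.709):
  Cl: 1.712/1.709 = 1.0
  Na: 1.709/1.709 = 1.0
Empirical formula: NaCl

NaCl


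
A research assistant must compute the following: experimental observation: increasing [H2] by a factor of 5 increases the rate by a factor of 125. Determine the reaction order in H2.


rate ∝ [H2]^n
5^n = 125 → n = 3
Order in H2: 3

3


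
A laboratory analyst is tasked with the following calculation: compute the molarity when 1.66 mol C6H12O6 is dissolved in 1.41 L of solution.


M = n/V = 1.66/1.41 = 1.177 mol/L

1.177 M


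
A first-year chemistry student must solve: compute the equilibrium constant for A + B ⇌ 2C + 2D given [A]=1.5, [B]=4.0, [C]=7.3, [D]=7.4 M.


Kc = [C]^2[D]^2/([A][B])
= (7.3^2 × 7.4^2)/(1.5^1 × 4.0^1)
= 2918.1604/6
= 486.4

486.4


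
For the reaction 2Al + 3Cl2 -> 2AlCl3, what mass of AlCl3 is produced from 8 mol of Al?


Mole ratio AlCl3:Al = 2:2
n(AlCl3) = 8 × 2/2 = 8.000 mol
mass = 8.000 × 133.33 = 1066.64 g

1066.64 g


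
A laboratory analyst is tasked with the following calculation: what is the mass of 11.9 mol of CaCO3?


M(CaCO3) = 100.09 g/mol
mass = n × M = 11.9 × 100.09 = 1191.07 g

1191.07 g


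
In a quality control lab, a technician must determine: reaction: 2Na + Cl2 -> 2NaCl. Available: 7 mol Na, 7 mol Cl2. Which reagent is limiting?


Mole ratio available / coefficient:
  Na: 7/2 = 3.500
  Cl2: 7/1 = 7.000
Smaller ratio is limiting.

Na


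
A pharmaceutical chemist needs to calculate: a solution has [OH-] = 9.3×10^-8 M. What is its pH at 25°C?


pOH = -log10([OH-]) = -log10(9.3×10^-8)
= 8 - log10(9.3) = 7.03
pH = 14 - pOH = 14 - 7.03 = 6.97

6.97


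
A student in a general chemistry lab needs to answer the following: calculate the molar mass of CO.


M(CO) = 1×12.01 + 1×16.0
= 12.01 + 16.0
= 28.01 g/mol

28.01 g/mol


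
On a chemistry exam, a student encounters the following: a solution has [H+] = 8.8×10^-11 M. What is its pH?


pH = -log10([H+]) = -log10(8.8×10^-11)
= 11 - log10(8.8)
= 11 - 0.94
= 10.06

10.06


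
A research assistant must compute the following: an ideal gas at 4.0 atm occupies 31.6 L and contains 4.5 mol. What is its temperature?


PV = nRT  (R = 0.08206 L·atm/(mol·K))
T = PV/(nR) = 4.0×31.6/(4.5×0.08206)
= 126.40/0.369270
= 342.30 K

342.30 K


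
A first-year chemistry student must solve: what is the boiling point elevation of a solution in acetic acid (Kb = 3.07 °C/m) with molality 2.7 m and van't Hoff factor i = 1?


ΔTb = Kb × m × i
= 3.07 × 2.7 × 1
= 8.289 °C

8.289 °C


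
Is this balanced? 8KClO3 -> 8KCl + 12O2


Equation: 8KClO3 -> 8KCl + 12O2
Check atoms: Cl: 8=8, K: 8=8, O: 24=24
Balanced

Yes, balanced


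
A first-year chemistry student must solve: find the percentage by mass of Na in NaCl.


M(NaCl) = 1×22.99 + 1×35.45 = 58.44 g/mol
Mass of Na = 1 × 22.99 = 22.99 g/mol
% Na = 22.99/58.44 × 100 = 39.34%

39.34%


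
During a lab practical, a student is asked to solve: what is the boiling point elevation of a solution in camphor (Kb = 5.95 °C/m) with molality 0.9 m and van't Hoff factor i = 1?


ΔTb = Kb × m × i
= 5.95 × 0.9 × 1
= 5.355 °C

5.355 °C


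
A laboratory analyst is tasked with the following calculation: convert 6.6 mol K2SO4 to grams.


M(K2SO4) = 174.27 g/mol
mass = n × M = 6.6 × 174.27 = 1150.18 g

1150.18 g


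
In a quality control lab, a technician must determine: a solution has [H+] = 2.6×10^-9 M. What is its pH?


pH = -log10([H+]) = -log10(2.6×10^-9)
= 9 - log10(2.6)
= 9 - 0.41
= 8.59

8.59


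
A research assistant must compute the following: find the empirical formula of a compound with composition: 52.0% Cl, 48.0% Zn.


Assume 100 g sample. Moles of each element:
  Cl: 52.0/35.45 = 1.467 mol
  Zn: 48.0/65.38 = 0.734 mol
Divide by smallest (0.734):
  Cl: 1.467/0.734 = 2.0
  Zn: 0.734/0.734 = 1.0
Empirical formula: ZnCl2

ZnCl2


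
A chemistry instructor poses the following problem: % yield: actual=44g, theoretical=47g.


% yield = actual/theoretical × 100
= 44/47 × 100
= 93.62%

93.62%


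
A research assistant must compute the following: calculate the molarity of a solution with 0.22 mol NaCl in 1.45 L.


M = n/V = 0.22/1.45 = 0.152 mol/L

0.152 M


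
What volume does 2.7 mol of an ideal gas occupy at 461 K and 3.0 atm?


PV = nRT  (R = 0.08206 L·atm/(mol·K))
V = nRT/P = 2.7×0.08206×461/3.0
= 34.047 L

34.047 L


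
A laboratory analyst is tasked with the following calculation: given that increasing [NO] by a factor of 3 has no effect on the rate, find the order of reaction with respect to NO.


rate ∝ [NO]^n
rate ∝ [NO]^0
Order in NO: 0

0


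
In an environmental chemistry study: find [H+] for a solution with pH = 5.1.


[H+] = 10^(-pH) = 10^(-5.1)
= 7.94×10^-6 M

7.94×10^-6 M


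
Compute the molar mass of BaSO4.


M(BaSO4) = 1×137.33 + 1×32.07 + 4×16.0
= 137.33 + 32.07 + 64.0
= 233.4 g/mol

233.4 g/mol


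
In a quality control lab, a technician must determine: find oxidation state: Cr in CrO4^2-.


x + 4(-2) = -2, so x = +6
Oxidation number: +6

+6


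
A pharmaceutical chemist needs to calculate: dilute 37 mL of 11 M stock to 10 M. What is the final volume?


C1V1 = C2V2
11 × 37 = 10 × V2
V2 = 407/10 = 40.7 mL

40.7 mL


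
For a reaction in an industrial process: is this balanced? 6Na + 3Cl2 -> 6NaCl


Equation: 6Na + 3Cl2 -> 6NaCl
Check atoms: Cl: 6=6, Na: 6=6
Balanced

Yes, balanced


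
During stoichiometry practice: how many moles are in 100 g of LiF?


M(LiF) = 25.94 g/mol
n = mass/M = 100/25.94 = 3.8551 mol

3.8551 mol


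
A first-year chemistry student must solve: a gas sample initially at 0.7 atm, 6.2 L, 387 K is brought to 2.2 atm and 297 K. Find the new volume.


P1V1/T1 = P2V2/T2
V2 = P1V1T2/(T1P2)
= 0.7×6.2×297/(387×2.2)
= 1.514 L

1.514 L


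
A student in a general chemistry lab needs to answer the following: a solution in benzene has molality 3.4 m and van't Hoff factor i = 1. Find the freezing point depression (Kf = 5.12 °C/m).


ΔTf = Kf × m × i
= 5.12 × 3.4 × 1
= 17.408 °C

17.408 °C


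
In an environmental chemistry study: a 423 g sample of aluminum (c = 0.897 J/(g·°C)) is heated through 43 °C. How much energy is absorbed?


q = mcΔT = 423 × 0.897 × 43
= 16315.53 J

16315.53 J


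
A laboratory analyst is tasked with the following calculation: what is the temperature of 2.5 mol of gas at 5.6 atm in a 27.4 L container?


PV = nRT  (R = 0.08206 L·atm/(mol·K))
T = PV/(nR) = 5.6×27.4/(2.5×0.08206)
= 153.44/0.205150
= 747.94 K

747.94 K


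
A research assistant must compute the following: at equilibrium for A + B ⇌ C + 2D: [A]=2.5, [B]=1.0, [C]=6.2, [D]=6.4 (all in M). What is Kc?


Kc = [C][D]^2/([A][B])
= (6.2^1 × 6.4^2)/(2.5^1 × 1.0^1)
= 253.952/2.5
= 101.6

101.6


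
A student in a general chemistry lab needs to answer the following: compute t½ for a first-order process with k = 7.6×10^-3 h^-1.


t½ = ln2/k = 0.693147/(7.6×10^-3 h^-1)
= 91.20 h

91.20 h


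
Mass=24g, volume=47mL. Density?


ρ = mass/volume
= 24/47
= 0.511 g/mL

0.511 g/mL


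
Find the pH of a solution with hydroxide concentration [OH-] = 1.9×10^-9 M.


pOH = -log10([OH-]) = -log10(1.9×10^-9)
= 9 - log10(1.9) = 8.72
pH = 14 - pOH = 14 - 8.72 = 5.28

5.28


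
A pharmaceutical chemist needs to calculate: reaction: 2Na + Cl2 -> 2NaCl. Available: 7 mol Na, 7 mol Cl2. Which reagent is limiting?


Mole ratio available / coefficient:
  Na: 7/2 = 3.500
  Cl2: 7/1 = 7.000
Smaller ratio is limiting.

Na


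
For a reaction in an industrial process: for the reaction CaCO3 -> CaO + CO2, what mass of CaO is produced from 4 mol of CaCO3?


Mole ratio CaO:CaCO3 = 1:1
n(CaO) = 4 × 1/1 = 4.000 mol
mass = 4.000 × 56.08 = 224.32 g

224.32 g


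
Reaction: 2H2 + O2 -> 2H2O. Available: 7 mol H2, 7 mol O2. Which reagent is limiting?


Mole ratio available / coefficient:
  H2: 7/2 = 3.500
  O2: 7/1 = 7.000
Smaller ratio is limiting.

H2


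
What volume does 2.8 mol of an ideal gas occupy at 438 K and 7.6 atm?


PV = nRT  (R = 0.08206 L·atm/(mol·K))
V = nRT/P = 2.8×0.08206×438/7.6
= 13.242 L

13.242 L


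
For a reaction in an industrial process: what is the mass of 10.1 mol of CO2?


M(CO2) = 44.01 g/mol
mass = n × M = 10.1 × 44.01 = 444.50 g

444.50 g


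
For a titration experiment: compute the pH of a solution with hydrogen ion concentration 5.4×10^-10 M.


pH = -log10([H+]) = -log10(5.4×10^-10)
= 10 - log10(5.4)
= 10 - 0.73
= 9.27

9.27


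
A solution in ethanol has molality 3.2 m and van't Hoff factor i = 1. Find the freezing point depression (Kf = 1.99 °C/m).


ΔTf = Kf × m × i
= 1.99 × 3.2 × 1
= 6.368 °C

6.368 °C


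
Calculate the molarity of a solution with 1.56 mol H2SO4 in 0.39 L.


M = n/V = 1.56/0.39 = 4.000 mol/L

4.000 M


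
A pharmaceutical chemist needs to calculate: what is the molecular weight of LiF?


M(LiF) = 1×6.94 + 1×19.0
= 6.94 + 19.0
= 25.94 g/mol

25.94 g/mol


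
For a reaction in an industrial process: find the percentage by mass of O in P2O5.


M(P2O5) = 2×30.97 + 5×16.0 = 141.94 g/mol
Mass of O = 5 × 16.0 = 80.00 g/mol
% O = 80.00/141.94 × 100 = 56.36%

56.36%


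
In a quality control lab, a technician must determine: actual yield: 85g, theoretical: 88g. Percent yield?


% yield = actual/theoretical × 100
= 85/88 × 100
= 96.59%

96.59%


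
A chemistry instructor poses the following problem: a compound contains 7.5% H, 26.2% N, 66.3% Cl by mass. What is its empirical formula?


Assume 100 g sample. Moles of each element:
  H: 7.5/1.008 = 7.44 mol
  N: 26.2/14.01 = 1.87 mol
  Cl: 66.3/35.45 = 1.87 mol
Divide by smallest (1.87):
  H: 7.44/1.87 = 3.98
  N: 1.87/1.87 = 1.0
  Cl: 1.87/1.87 = 1.0
Empirical formula: NH4Cl

NH4Cl


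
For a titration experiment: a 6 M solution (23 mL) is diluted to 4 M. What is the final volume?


C1V1 = C2V2
6 × 23 = 4 × V2
V2 = 138/4 = 34.5 mL

34.5 mL


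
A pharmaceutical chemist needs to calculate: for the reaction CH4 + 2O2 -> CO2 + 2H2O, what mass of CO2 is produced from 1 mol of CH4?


Mole ratio CO2:CH4 = 1:1
n(CO2) = 1 × 1/1 = 1.000 mol
mass = 1.000 × 44.01 = 44.01 g

44.01 g


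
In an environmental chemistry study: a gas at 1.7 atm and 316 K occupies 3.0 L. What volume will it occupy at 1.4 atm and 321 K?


P1V1/T1 = P2V2/T2
V2 = P1V1T2/(T1P2)
= 1.7×3.0×321/(316×1.4)
= 3.7 L

3.7 L


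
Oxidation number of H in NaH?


H with a metal (hydride): -1
Oxidation number: -1

-1


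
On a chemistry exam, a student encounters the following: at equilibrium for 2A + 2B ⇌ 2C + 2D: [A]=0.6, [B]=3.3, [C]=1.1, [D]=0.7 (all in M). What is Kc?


Kc = [C]^2[D]^2/([A]^2[B]^2)
= (1.1^2 × 0.7^2)/(0.6^2 × 3.3^2)
= 0.5929/3.9204
= 0.1512

0.1512


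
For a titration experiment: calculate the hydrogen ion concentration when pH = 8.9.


[H+] = 10^(-pH) = 10^(-8.9)
= 1.26×10^-9 M

1.26×10^-9 M


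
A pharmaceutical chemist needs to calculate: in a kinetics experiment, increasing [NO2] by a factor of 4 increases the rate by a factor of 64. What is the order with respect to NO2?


rate ∝ [NO2]^n
4^n = 64 → n = 3
Order in NO2: 3

3


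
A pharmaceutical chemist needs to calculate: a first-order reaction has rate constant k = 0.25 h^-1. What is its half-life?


t½ = ln2/k = 0.693147/(0.25 h^-1)
= 2.773 h

2.773 h


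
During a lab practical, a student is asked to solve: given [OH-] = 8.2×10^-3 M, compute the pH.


pOH = -log10([OH-]) = -log10(8.2×10^-3)
= 3 - log10(8.2) = 2.09
pH = 14 - pOH = 14 - 2.09 = 11.91

11.91


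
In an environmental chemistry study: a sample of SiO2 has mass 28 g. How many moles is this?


M(SiO2) = 60.09 g/mol
n = mass/M = 28/60.09 = 0.466 mol

0.466 mol


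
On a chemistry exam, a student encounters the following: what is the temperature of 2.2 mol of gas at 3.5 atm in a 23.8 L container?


PV = nRT  (R = 0.08206 L·atm/(mol·K))
T = PV/(nR) = 3.5×23.8/(2.2×0.08206)
= 83.30/0.180532
= 461.41 K

461.41 K


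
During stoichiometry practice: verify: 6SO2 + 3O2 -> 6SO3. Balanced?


Equation: 6SO2 + 3O2 -> 6SO3
Check atoms: O: 18=18, S: 6=6
Balanced

Yes, balanced


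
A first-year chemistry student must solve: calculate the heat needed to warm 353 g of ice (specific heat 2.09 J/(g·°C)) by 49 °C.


q = mcΔT = 353 × 2.09 × 49
= 36150.73 J

36150.73 J


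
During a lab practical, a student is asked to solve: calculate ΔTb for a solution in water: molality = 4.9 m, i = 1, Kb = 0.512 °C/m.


ΔTb = Kb × m × i
= 0.512 × 4.9 × 1
= 2.5088 °C

2.5088 °C


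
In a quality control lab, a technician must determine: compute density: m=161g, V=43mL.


ρ = mass/volume
= 161/43
= 3.744 g/mL

3.744 g/mL


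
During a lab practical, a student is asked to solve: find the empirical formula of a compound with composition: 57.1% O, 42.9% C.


Assume 100 g sample. Moles of each element:
  O: 57.1/16.0 = 3.569 mol
  C: 42.9/12.01 = 3.572 mol
Divide by smallest (3.569):
  O: 3.569/3.569 = 1.0
  C: 3.572/3.569 = 1.0
Empirical formula: CO

CO


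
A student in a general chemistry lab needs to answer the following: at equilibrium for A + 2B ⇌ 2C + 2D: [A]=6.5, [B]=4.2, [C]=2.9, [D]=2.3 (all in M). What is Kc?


Kc = [C]^2[D]^2/([A][B]^2)
= (2.9^2 × 2.3^2)/(6.5^1 × 4.2^2)
= 44.4889/114.66
= 0.3880

0.3880


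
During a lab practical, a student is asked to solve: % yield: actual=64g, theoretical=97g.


% yield = actual/theoretical × 100
= 64/97 × 100
= 65.98%

65.98%


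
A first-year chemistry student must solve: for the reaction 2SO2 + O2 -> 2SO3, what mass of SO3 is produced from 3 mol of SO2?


Mole ratio SO3:SO2 = 2:2
n(SO3) = 3 × 2/2 = 3.000 mol
mass = 3.000 × 80.07 = 240.21 g

240.21 g


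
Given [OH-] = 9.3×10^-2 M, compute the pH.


pOH = -log10([OH-]) = -log10(9.3×10^-2)
= 2 - log10(9.3) = 1.03
pH = 14 - pOH = 14 - 1.03 = 12.97

12.97


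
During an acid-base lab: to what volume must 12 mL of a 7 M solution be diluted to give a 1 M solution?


C1V1 = C2V2
7 × 12 = 1 × V2
V2 = 84/1 = 84.0 mL

84.0 mL


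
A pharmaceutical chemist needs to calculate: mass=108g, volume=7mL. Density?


ρ = mass/volume
= 108/7
= 15.429 g/mL

15.429 g/mL
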